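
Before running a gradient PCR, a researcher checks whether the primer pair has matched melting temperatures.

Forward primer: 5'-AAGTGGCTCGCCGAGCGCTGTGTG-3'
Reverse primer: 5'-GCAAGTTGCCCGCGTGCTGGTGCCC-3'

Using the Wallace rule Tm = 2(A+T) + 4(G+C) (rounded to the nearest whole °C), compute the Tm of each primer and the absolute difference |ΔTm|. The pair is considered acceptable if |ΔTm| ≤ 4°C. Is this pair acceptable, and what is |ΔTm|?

|ΔTm| = 6°C; the pair is not acceptable.

Forward: A=3 T=5 G=10 C=6 → Tm = 2·8 + 4·16 = 80°C.
Reverse: A=2 T=5 G=9 C=9 → Tm = 2·7 + 4·18 = 86°C.
|ΔTm| = |80 − 86| = 6°C, > 4°C.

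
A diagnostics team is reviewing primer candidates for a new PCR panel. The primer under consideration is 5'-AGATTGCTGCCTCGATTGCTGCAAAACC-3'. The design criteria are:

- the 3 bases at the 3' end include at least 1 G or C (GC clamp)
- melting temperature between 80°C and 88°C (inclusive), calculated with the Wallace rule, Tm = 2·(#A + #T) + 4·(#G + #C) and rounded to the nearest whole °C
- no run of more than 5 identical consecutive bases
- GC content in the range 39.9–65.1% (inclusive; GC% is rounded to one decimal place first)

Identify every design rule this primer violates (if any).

Base counts: A=7, T=7, G=6, C=8 (length 28).
GC clamp: 3' end ACC has 2 G/C ✓
Tm: Tm = 2·14 + 4·14 = 84°C ✓
homopolymer run: longest run = 4 ✓
GC content: GC 14/28 = 50.0% ✓

Meets all criteria.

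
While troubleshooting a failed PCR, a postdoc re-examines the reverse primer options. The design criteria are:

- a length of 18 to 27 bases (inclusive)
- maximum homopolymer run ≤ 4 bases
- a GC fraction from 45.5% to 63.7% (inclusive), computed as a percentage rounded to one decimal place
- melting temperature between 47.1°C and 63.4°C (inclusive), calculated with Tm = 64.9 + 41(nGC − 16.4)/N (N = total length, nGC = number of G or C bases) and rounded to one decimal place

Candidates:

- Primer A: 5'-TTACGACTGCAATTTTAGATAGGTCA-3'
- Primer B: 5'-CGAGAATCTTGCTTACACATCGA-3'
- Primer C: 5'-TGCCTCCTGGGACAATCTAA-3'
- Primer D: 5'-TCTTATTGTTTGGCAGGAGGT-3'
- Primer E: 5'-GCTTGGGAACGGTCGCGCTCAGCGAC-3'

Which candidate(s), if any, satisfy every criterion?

Primer C only.

Primer A (26 nt, A=8 T=9 G=5 C=4): length 26 ✓; longest run = 4 ✓; GC 9/26 = 34.6%, outside 45.5–63.7% ✗; Tm = 64.9 + 41·(9 − 16.4)/26 = 53.2°C ✓ — fails.
Primer B (23 nt, A=7 T=6 G=4 C=6): length 23 ✓; longest run = 2 ✓; GC 10/23 = 43.5%, outside 45.5–63.7% ✗; Tm = 64.9 + 41·(10 − 16.4)/23 = 53.5°C ✓ — fails.
Primer C (20 nt, A=5 T=5 G=4 C=6): length 20 ✓; longest run = 3 ✓; GC 10/20 = 50.0% ✓; Tm = 64.9 + 41·(10 − 16.4)/20 = 51.8°C ✓ — passes.
Primer D (21 nt, A=3 T=9 G=7 C=2): length 21 ✓; longest run = 3 ✓; GC 9/21 = 42.9%, outside 45.5–63.7% ✗; Tm = 64.9 + 41·(9 − 16.4)/21 = 50.5°C ✓ — fails.
Primer E (26 nt, A=4 T=4 G=10 C=8): length 26 ✓; longest run = 3 ✓; GC 18/26 = 69.2%, outside 45.5–63.7% ✗; Tm = 64.9 + 41·(18 − 16.4)/26 = 67.4°C, outside 47.1–63.4°C ✗ — fails.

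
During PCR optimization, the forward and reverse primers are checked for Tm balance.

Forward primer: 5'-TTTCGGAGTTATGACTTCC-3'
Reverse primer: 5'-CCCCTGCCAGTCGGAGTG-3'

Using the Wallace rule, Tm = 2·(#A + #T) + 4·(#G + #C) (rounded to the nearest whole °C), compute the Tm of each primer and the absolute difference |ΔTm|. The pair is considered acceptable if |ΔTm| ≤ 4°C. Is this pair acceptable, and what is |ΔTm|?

Forward: A=3 T=8 G=4 C=4 → Tm = 2·11 + 4·8 = 54°C.
Reverse: A=2 T=3 G=6 C=7 → Tm = 2·5 + 4·13 = 62°C.
|ΔTm| = |54 − 62| = 8°C, > 4°C.

|ΔTm| = 8°C; the pair is not acceptable.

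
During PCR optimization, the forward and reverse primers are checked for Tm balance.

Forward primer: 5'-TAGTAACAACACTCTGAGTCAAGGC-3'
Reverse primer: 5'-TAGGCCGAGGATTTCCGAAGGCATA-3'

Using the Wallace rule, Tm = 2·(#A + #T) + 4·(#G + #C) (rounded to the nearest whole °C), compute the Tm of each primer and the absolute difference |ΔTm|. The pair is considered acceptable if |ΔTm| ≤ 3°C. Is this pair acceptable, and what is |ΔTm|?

Forward: A=9 T=5 G=5 C=6 → Tm = 2·14 + 4·11 = 72°C.
Reverse: A=7 T=5 G=8 C=5 → Tm = 2·12 + 4·13 = 76°C.
|ΔTm| = |72 − 76| = 4°C, > 3°C.

|ΔTm| = 4°C; the pair is not acceptable.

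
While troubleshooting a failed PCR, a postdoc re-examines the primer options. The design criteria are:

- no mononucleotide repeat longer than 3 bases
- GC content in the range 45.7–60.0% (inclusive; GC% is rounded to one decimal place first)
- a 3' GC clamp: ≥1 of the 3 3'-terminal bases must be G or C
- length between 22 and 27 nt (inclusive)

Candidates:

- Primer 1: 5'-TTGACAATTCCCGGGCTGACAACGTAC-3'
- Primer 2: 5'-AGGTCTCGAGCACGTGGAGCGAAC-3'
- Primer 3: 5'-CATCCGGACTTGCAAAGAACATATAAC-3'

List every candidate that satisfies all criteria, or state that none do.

Primer 1 only.

Primer 1 (27 nt, A=7 T=6 G=6 C=8): longest run = 3 ✓; GC 14/27 = 51.9% ✓; 3' end TAC has 1 G/C ✓; length 27 ✓ — passes.
Primer 2 (24 nt, A=6 T=3 G=9 C=6): longest run = 2 ✓; GC 15/24 = 62.5%, outside 45.7–60.0% ✗; 3' end AAC has 1 G/C ✓; length 24 ✓ — fails.
Primer 3 (27 nt, A=11 T=5 G=4 C=7): longest run = 3 ✓; GC 11/27 = 40.7%, outside 45.7–60.0% ✗; 3' end AAC has 1 G/C ✓; length 27 ✓ — fails.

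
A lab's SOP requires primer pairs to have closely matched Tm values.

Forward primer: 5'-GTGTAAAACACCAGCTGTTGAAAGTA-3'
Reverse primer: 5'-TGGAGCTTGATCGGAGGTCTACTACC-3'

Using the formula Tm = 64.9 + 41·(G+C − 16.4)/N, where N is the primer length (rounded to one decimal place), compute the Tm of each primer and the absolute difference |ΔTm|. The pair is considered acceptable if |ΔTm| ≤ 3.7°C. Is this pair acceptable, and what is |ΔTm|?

|ΔTm| = 6.3°C; the pair is not acceptable.

Forward: G+C = 10, N = 26 → Tm = 64.9 + 41·(10 − 16.4)/26 = 54.8°C.
Reverse: G+C = 14, N = 26 → Tm = 64.9 + 41·(14 − 16.4)/26 = 61.1°C.
|ΔTm| = |54.8 − 61.1| = 6.3°C, > 3.7°C.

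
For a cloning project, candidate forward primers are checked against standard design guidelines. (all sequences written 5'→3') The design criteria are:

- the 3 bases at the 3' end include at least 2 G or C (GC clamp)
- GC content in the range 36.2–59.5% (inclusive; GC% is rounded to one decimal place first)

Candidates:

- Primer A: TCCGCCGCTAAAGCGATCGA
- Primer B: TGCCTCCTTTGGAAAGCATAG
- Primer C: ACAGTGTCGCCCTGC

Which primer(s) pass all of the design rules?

Primer A (20 nt, A=5 T=3 G=5 C=7): 3' end CGA has 2 G/C ✓; GC 12/20 = 60.0%, outside 36.2–59.5% ✗ — fails.
Primer B (21 nt, A=5 T=6 G=5 C=5): 3' end TAG has 1 G/C, need ≥2 ✗; GC 10/21 = 47.6% ✓ — fails.
Primer C (15 nt, A=2 T=3 G=4 C=6): 3' end TGC has 2 G/C ✓; GC 10/15 = 66.7%, outside 36.2–59.5% ✗ — fails.

None of the candidates satisfy all criteria.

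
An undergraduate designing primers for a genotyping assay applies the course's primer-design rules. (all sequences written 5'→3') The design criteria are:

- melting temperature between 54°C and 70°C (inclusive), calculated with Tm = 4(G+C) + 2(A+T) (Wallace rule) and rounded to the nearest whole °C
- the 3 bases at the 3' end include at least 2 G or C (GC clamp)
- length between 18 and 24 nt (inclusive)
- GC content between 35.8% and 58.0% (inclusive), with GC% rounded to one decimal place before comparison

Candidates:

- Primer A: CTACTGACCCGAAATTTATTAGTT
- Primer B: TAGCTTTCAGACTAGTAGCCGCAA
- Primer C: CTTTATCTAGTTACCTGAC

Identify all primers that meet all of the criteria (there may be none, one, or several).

Primer A (24 nt, A=7 T=9 G=3 C=5): Tm = 2·16 + 4·8 = 64°C ✓; 3' end GTT has 1 G/C, need ≥2 ✗; length 24 ✓; GC 8/24 = 33.3%, outside 35.8–58.0% ✗ — fails.
Primer B (24 nt, A=7 T=6 G=5 C=6): Tm = 2·13 + 4·11 = 70°C ✓; 3' end CAA has 1 G/C, need ≥2 ✗; length 24 ✓; GC 11/24 = 45.8% ✓ — fails.
Primer C (19 nt, A=4 T=8 G=2 C=5): Tm = 2·12 + 4·7 = 52°C, outside 54–70°C ✗; 3' end GAC has 2 G/C ✓; length 19 ✓; GC 7/19 = 36.8% ✓ — fails.

None of the candidates satisfy all criteria.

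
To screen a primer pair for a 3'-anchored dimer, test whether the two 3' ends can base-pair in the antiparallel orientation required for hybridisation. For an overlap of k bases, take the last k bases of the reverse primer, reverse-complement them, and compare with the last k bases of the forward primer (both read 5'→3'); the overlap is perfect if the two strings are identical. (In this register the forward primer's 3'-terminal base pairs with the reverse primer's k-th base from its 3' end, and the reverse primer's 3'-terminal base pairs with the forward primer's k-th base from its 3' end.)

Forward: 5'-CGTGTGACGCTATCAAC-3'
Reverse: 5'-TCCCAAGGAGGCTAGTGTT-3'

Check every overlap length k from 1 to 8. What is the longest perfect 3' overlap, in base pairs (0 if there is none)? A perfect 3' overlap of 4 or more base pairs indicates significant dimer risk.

Last 8 bases (5'→3') — forward …CTATCAAC, reverse …CTAGTGTT.
Reverse complement of the reverse primer's last 8 bases: AACACTAG; its first k bases are the reverse complement of the reverse primer's last k bases, so a perfect k-base overlap needs the forward primer's last k bases to equal them.
Comparing (forward last k vs required): k=1: C vs A ✗; k=2: AC vs AA ✗; k=3: AAC vs AAC ✓; k=4: CAAC vs AACA ✗; k=5: TCAAC vs AACAC ✗; k=6: ATCAAC vs AACACT ✗; k=7: TATCAAC vs AACACTA ✗; k=8: CTATCAAC vs AACACTAG ✗.
Only k = 3 is perfect, so the longest perfect 3' overlap is 3.

Longest perfect overlap: 3 complementary base pairs; below the dimer-risk threshold (threshold 4).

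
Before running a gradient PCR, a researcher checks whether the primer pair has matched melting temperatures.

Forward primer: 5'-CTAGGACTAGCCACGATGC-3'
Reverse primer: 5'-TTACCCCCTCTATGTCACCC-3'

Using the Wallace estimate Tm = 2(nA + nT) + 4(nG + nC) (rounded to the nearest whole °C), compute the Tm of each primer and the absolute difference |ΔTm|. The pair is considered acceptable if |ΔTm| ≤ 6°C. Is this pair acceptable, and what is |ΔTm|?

Forward: A=5 T=3 G=5 C=6 → Tm = 2·8 + 4·11 = 60°C.
Reverse: A=3 T=6 G=1 C=10 → Tm = 2·9 + 4·11 = 62°C.
|ΔTm| = |60 − 62| = 2°C, ≤ 6°C.

|ΔTm| = 2°C; the pair is acceptable.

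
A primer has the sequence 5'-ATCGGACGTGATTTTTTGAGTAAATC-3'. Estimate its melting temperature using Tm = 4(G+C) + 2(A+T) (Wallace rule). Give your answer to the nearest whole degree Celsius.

Base counts: A=7, T=10, G=6, C=3 (length 26).
Tm = 2·(7+10) + 4·(6+3) = 2·17 + 4·9 = 34 + 36 = 70°C.

70°C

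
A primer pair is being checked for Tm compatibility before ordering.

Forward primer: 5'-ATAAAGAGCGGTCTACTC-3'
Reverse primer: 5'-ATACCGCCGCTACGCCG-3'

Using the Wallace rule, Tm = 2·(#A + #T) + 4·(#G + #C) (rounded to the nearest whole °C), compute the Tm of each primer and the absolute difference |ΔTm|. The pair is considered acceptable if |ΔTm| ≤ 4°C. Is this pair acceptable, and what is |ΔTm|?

|ΔTm| = 6°C; the pair is not acceptable.

Forward: A=6 T=4 G=4 C=4 → Tm = 2·10 + 4·8 = 52°C.
Reverse: A=3 T=2 G=4 C=8 → Tm = 2·5 + 4·12 = 58°C.
|ΔTm| = |52 − 58| = 6°C, > 4°C.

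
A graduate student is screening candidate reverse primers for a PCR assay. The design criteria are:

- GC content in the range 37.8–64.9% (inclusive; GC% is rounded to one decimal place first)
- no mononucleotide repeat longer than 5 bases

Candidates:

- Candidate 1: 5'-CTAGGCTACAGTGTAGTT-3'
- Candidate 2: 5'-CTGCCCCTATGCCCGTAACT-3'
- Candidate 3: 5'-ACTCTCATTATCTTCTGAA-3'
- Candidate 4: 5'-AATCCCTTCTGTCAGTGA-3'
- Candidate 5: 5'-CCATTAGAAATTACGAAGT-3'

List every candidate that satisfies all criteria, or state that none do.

Candidate 1, Candidate 2 and Candidate 4.

Candidate 1 (18 nt, A=4 T=6 G=5 C=3): GC 8/18 = 44.4% ✓; longest run = 2 ✓ — passes.
Candidate 2 (20 nt, A=3 T=5 G=3 C=9): GC 12/20 = 60.0% ✓; longest run = 4 ✓ — passes.
Candidate 3 (19 nt, A=5 T=8 G=1 C=5): GC 6/19 = 31.6%, outside 37.8–64.9% ✗; longest run = 2 ✓ — fails.
Candidate 4 (18 nt, A=4 T=6 G=3 C=5): GC 8/18 = 44.4% ✓; longest run = 3 ✓ — passes.
Candidate 5 (19 nt, A=8 T=5 G=3 C=3): GC 6/19 = 31.6%, outside 37.8–64.9% ✗; longest run = 3 ✓ — fails.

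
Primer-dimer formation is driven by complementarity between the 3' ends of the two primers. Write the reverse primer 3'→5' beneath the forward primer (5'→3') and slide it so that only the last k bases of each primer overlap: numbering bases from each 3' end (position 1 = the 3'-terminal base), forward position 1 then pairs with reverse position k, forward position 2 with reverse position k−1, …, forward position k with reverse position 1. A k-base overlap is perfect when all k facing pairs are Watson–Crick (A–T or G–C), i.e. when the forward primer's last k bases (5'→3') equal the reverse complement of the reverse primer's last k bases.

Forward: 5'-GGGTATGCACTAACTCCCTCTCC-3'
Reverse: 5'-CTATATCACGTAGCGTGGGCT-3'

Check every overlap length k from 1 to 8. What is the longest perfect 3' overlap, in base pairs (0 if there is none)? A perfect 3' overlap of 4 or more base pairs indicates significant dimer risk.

Last 8 bases (5'→3') — forward …CCCTCTCC, reverse …CGTGGGCT.
Reverse complement of the reverse primer's last 8 bases: AGCCCACG; its first k bases are the reverse complement of the reverse primer's last k bases, so a perfect k-base overlap needs the forward primer's last k bases to equal them.
Comparing (forward last k vs required): k=1: C vs A ✗; k=2: CC vs AG ✗; k=3: TCC vs AGC ✗; k=4: CTCC vs AGCC ✗; k=5: TCTCC vs AGCCC ✗; k=6: CTCTCC vs AGCCCA ✗; k=7: CCTCTCC vs AGCCCAC ✗; k=8: CCCTCTCC vs AGCCCACG ✗.
No overlap length from 1 to 8 is perfect, so the longest perfect 3' overlap is 0.

Longest perfect overlap: 0 complementary base pairs; below the dimer-risk threshold (threshold 4).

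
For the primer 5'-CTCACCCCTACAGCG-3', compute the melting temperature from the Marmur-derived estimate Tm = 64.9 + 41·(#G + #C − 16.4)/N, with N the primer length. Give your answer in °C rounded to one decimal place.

Base counts: A=3, T=2, G=2, C=8; G+C = 10, N = 15.
Tm = 64.9 + 41·(10 − 16.4)/15 = 64.9 + -262.40/15 = 47.4°C.

47.4°C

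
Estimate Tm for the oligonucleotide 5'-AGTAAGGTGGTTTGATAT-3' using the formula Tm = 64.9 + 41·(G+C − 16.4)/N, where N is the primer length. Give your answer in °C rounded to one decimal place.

41.2°C

Base counts: A=5, T=7, G=6, C=0; G+C = 6, N = 18.
Tm = 64.9 + 41·(6 − 16.4)/18 = 64.9 + -426.40/18 = 41.2°C.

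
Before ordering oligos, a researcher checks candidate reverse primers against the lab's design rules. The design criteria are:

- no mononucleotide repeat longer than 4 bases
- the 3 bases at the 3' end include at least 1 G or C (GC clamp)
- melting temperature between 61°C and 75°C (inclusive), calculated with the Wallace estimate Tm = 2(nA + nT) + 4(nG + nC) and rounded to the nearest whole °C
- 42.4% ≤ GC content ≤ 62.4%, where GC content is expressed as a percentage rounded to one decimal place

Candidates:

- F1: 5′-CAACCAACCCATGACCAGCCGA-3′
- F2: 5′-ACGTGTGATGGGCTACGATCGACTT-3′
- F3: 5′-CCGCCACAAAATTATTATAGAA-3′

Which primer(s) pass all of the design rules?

F1 only.

F1 (22 nt, A=8 T=1 G=3 C=10): longest run = 3 ✓; 3' end CGA has 2 G/C ✓; Tm = 2·9 + 4·13 = 70°C ✓; GC 13/22 = 59.1% ✓ — passes.
F2 (25 nt, A=5 T=7 G=8 C=5): longest run = 3 ✓; 3' end CTT has 1 G/C ✓; Tm = 2·12 + 4·13 = 76°C, outside 61–75°C ✗; GC 13/25 = 52.0% ✓ — fails.
F3 (22 nt, A=10 T=5 G=2 C=5): longest run = 4 ✓; 3' end GAA has 1 G/C ✓; Tm = 2·15 + 4·7 = 58°C, outside 61–75°C ✗; GC 7/22 = 31.8%, outside 42.4–62.4% ✗ — fails.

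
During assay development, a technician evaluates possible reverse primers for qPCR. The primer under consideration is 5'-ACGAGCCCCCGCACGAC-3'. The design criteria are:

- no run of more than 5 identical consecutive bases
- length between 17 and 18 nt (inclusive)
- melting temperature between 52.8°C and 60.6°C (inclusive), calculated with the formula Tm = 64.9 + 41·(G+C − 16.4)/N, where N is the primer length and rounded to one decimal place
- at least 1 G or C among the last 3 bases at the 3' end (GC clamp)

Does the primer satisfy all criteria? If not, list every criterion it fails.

Meets all criteria.

Base counts: A=4, T=0, G=4, C=9 (length 17).
homopolymer run: longest run = 5 ✓
length: length 17 ✓
Tm: Tm = 64.9 + 41·(13 − 16.4)/17 = 56.7°C ✓
GC clamp: 3' end GAC has 2 G/C ✓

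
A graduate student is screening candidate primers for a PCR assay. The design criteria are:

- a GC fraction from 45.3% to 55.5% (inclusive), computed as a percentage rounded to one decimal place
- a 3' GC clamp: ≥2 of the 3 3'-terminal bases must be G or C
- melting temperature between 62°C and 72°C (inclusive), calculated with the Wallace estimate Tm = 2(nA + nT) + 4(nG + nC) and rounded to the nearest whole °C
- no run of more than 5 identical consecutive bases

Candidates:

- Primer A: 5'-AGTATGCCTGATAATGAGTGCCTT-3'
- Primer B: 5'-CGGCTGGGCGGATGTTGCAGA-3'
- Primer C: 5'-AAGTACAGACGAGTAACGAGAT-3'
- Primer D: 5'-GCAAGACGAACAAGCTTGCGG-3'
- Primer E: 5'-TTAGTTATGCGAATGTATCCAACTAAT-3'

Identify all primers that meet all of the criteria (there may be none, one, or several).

None of the candidates satisfy all criteria.

Primer A (24 nt, A=6 T=8 G=6 C=4): GC 10/24 = 41.7%, outside 45.3–55.5% ✗; 3' end CTT has 1 G/C, need ≥2 ✗; Tm = 2·14 + 4·10 = 68°C ✓; longest run = 2 ✓ — fails.
Primer B (21 nt, A=3 T=4 G=10 C=4): GC 14/21 = 66.7%, outside 45.3–55.5% ✗; 3' end AGA has 1 G/C, need ≥2 ✗; Tm = 2·7 + 4·14 = 70°C ✓; longest run = 3 ✓ — fails.
Primer C (22 nt, A=10 T=3 G=6 C=3): GC 9/22 = 40.9%, outside 45.3–55.5% ✗; 3' end GAT has 1 G/C, need ≥2 ✗; Tm = 2·13 + 4·9 = 62°C ✓; longest run = 2 ✓ — fails.
Primer D (21 nt, A=7 T=2 G=7 C=5): GC 12/21 = 57.1%, outside 45.3–55.5% ✗; 3' end CGG has 3 G/C ✓; Tm = 2·9 + 4·12 = 66°C ✓; longest run = 2 ✓ — fails.
Primer E (27 nt, A=9 T=10 G=4 C=4): GC 8/27 = 29.6%, outside 45.3–55.5% ✗; 3' end AAT has 0 G/C, need ≥2 ✗; Tm = 2·19 + 4·8 = 70°C ✓; longest run = 2 ✓ — fails.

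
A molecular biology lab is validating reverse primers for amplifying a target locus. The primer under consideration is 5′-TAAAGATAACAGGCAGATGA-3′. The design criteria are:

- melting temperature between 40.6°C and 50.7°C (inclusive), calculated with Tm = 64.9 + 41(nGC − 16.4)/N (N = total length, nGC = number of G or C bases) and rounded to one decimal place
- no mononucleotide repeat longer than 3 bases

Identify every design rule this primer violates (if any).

Meets all criteria.

Base counts: A=10, T=3, G=5, C=2 (length 20).
Tm: Tm = 64.9 + 41·(7 − 16.4)/20 = 45.6°C ✓
homopolymer run: longest run = 3 ✓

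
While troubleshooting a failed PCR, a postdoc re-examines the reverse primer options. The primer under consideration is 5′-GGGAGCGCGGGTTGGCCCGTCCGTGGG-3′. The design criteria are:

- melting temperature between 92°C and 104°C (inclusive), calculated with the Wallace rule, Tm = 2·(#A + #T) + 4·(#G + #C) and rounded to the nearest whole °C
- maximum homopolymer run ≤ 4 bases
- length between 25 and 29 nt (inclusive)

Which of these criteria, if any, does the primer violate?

Base counts: A=1, T=4, G=15, C=7 (length 27).
Tm: Tm = 2·5 + 4·22 = 98°C ✓
homopolymer run: longest run = 3 ✓
length: length 27 ✓

Meets all criteria.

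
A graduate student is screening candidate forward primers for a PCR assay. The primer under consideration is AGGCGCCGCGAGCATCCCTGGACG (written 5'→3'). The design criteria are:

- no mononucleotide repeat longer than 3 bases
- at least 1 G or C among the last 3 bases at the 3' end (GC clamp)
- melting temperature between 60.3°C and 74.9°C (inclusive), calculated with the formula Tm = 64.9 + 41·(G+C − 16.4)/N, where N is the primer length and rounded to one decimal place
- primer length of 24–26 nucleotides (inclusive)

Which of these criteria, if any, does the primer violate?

Meets all criteria.

Base counts: A=4, T=2, G=9, C=9 (length 24).
homopolymer run: longest run = 3 ✓
GC clamp: 3' end ACG has 2 G/C ✓
Tm: Tm = 64.9 + 41·(18 − 16.4)/24 = 67.6°C ✓
length: length 24 ✓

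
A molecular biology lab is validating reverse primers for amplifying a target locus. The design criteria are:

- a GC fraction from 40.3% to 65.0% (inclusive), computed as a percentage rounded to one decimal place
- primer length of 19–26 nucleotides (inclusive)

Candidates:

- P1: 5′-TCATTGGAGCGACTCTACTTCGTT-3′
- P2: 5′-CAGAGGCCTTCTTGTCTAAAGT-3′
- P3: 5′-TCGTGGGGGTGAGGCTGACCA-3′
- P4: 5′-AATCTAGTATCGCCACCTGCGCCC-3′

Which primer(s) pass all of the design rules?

P1, P2 and P4.

P1 (24 nt, A=4 T=9 G=5 C=6): GC 11/24 = 45.8% ✓; length 24 ✓ — passes.
P2 (22 nt, A=5 T=7 G=5 C=5): GC 10/22 = 45.5% ✓; length 22 ✓ — passes.
P3 (21 nt, A=3 T=4 G=10 C=4): GC 14/21 = 66.7%, outside 40.3–65.0% ✗; length 21 ✓ — fails.
P4 (24 nt, A=5 T=5 G=4 C=10): GC 14/24 = 58.3% ✓; length 24 ✓ — passes.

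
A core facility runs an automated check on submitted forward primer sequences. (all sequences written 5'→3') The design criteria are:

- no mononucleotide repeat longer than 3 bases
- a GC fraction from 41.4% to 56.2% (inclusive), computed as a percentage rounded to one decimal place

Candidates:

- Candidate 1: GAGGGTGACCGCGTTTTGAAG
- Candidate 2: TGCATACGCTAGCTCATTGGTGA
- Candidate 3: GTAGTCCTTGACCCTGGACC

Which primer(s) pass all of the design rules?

Candidate 1 (21 nt, A=4 T=5 G=9 C=3): longest run = 4, exceeds 3 ✗; GC 12/21 = 57.1%, outside 41.4–56.2% ✗ — fails.
Candidate 2 (23 nt, A=5 T=7 G=6 C=5): longest run = 2 ✓; GC 11/23 = 47.8% ✓ — passes.
Candidate 3 (20 nt, A=3 T=5 G=5 C=7): longest run = 3 ✓; GC 12/20 = 60.0%, outside 41.4–56.2% ✗ — fails.

Candidate 2 only.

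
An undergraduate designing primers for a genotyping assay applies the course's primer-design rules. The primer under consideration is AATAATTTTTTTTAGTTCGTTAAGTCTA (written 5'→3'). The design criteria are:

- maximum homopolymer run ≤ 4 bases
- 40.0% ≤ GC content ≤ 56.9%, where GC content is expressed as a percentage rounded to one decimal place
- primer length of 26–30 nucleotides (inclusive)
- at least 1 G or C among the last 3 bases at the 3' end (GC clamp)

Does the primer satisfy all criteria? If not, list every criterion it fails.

Fails: homopolymer run, GC content.

Base counts: A=8, T=15, G=3, C=2 (length 28).
homopolymer run: longest run = 8, exceeds 4 ✗
GC content: GC 5/28 = 17.9%, outside 40.0–56.9% ✗
length: length 28 ✓
GC clamp: 3' end CTA has 1 G/C ✓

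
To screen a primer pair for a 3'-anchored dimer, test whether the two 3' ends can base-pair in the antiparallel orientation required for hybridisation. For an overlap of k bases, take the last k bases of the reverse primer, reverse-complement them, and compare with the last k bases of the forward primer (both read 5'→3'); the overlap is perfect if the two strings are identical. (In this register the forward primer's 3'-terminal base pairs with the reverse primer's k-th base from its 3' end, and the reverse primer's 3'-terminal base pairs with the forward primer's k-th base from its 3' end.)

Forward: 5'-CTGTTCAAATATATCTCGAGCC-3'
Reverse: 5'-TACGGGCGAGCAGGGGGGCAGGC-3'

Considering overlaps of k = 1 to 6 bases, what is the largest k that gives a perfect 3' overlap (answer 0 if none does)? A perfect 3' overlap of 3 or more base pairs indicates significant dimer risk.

Last 6 bases (5'→3') — forward …CGAGCC, reverse …GCAGGC.
Reverse complement of the reverse primer's last 6 bases: GCCTGC; its first k bases are the reverse complement of the reverse primer's last k bases, so a perfect k-base overlap needs the forward primer's last k bases to equal them.
Comparing (forward last k vs required): k=1: C vs G ✗; k=2: CC vs GC ✗; k=3: GCC vs GCC ✓; k=4: AGCC vs GCCT ✗; k=5: GAGCC vs GCCTG ✗; k=6: CGAGCC vs GCCTGC ✗.
Only k = 3 is perfect, so the longest perfect 3' overlap is 3.

Longest perfect overlap: 3 complementary base pairs; significant dimer risk (threshold 3).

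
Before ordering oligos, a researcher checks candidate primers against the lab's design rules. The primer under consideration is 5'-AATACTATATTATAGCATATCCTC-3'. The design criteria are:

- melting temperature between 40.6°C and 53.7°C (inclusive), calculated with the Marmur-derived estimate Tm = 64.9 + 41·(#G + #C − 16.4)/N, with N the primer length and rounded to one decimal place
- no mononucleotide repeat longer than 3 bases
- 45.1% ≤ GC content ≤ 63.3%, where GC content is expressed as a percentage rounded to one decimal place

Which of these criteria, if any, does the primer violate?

Base counts: A=9, T=9, G=1, C=5 (length 24).
Tm: Tm = 64.9 + 41·(6 − 16.4)/24 = 47.1°C ✓
homopolymer run: longest run = 2 ✓
GC content: GC 6/24 = 25.0%, outside 45.1–63.3% ✗

Fails: GC content.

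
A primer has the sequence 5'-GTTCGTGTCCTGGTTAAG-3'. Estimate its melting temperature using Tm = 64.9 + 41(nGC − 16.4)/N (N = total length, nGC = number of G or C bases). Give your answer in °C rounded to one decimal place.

Base counts: A=2, T=7, G=6, C=3; G+C = 9, N = 18.
Tm = 64.9 + 41·(9 − 16.4)/18 = 64.9 + -303.40/18 = 48.0°C.

48.0°C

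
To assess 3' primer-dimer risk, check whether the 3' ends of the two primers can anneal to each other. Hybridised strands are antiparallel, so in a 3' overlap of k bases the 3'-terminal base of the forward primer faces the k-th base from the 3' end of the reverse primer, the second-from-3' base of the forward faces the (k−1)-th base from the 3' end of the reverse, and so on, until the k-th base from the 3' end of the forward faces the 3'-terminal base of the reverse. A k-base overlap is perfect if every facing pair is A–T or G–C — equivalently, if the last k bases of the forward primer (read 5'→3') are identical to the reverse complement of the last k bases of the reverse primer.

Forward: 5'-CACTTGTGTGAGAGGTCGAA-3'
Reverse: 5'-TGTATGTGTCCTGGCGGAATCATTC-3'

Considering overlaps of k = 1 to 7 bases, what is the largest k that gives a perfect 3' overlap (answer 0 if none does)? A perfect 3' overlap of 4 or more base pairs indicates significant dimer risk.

Last 7 bases (5'→3') — forward …GGTCGAA, reverse …ATCATTC.
Reverse complement of the reverse primer's last 7 bases: GAATGAT; its first k bases are the reverse complement of the reverse primer's last k bases, so a perfect k-base overlap needs the forward primer's last k bases to equal them.
Comparing (forward last k vs required): k=1: A vs G ✗; k=2: AA vs GA ✗; k=3: GAA vs GAA ✓; k=4: CGAA vs GAAT ✗; k=5: TCGAA vs GAATG ✗; k=6: GTCGAA vs GAATGA ✗; k=7: GGTCGAA vs GAATGAT ✗.
Only k = 3 is perfect, so the longest perfect 3' overlap is 3.

Longest perfect overlap: 3 complementary base pairs; below the dimer-risk threshold (threshold 4).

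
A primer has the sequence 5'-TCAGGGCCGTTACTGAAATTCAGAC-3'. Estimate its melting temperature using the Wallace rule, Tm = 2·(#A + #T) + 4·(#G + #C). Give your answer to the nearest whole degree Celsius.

74°C

Base counts: A=7, T=6, G=6, C=6 (length 25).
Tm = 2·(7+6) + 4·(6+6) = 2·13 + 4·12 = 26 + 48 = 74°C.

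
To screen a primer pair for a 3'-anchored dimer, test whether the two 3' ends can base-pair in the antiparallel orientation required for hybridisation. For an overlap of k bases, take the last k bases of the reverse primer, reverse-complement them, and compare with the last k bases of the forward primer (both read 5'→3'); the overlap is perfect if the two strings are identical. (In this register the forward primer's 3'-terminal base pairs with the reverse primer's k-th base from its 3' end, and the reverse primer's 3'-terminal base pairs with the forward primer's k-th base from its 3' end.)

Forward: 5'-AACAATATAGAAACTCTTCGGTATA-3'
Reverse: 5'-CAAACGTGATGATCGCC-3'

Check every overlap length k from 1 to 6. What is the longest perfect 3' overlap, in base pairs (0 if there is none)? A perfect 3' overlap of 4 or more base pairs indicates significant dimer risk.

Last 6 bases (5'→3') — forward …GGTATA, reverse …ATCGCC.
Reverse complement of the reverse primer's last 6 bases: GGCGAT; its first k bases are the reverse complement of the reverse primer's last k bases, so a perfect k-base overlap needs the forward primer's last k bases to equal them.
Comparing (forward last k vs required): k=1: A vs G ✗; k=2: TA vs GG ✗; k=3: ATA vs GGC ✗; k=4: TATA vs GGCG ✗; k=5: GTATA vs GGCGA ✗; k=6: GGTATA vs GGCGAT ✗.
No overlap length from 1 to 6 is perfect, so the longest perfect 3' overlap is 0.

Longest perfect overlap: 0 complementary base pairs; below the dimer-risk threshold (threshold 4).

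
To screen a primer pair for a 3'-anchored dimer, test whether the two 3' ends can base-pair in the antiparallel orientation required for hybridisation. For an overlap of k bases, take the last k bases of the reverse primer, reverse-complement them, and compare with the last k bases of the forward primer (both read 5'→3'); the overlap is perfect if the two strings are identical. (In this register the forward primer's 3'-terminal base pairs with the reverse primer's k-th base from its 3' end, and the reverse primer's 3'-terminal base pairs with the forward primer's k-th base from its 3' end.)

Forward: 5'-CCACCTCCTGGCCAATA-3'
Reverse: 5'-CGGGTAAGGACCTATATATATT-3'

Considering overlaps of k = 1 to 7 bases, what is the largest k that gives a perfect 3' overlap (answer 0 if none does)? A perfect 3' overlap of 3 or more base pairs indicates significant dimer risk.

Longest perfect overlap: 4 complementary base pairs; significant dimer risk (threshold 3).

Last 7 bases (5'→3') — forward …GCCAATA, reverse …ATATATT.
Reverse complement of the reverse primer's last 7 bases: AATATAT; its first k bases are the reverse complement of the reverse primer's last k bases, so a perfect k-base overlap needs the forward primer's last k bases to equal them.
Comparing (forward last k vs required): k=1: A vs A ✓; k=2: TA vs AA ✗; k=3: ATA vs AAT ✗; k=4: AATA vs AATA ✓; k=5: CAATA vs AATAT ✗; k=6: CCAATA vs AATATA ✗; k=7: GCCAATA vs AATATAT ✗.
Perfect overlaps at k = 1, 4; the largest is 4.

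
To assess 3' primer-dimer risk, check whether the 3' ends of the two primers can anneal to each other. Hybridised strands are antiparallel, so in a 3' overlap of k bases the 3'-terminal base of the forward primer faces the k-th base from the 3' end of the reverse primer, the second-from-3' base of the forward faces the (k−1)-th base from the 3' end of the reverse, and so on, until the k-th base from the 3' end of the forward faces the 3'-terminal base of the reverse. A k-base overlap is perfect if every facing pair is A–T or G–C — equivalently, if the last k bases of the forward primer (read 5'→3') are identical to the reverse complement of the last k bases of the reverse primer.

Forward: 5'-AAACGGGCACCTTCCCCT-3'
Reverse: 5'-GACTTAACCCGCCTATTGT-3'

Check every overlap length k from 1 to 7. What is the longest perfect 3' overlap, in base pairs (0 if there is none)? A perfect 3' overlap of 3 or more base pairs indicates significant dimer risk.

Longest perfect overlap: 0 complementary base pairs; below the dimer-risk threshold (threshold 3).

Last 7 bases (5'→3') — forward …TTCCCCT, reverse …CTATTGT.
Reverse complement of the reverse primer's last 7 bases: ACAATAG; its first k bases are the reverse complement of the reverse primer's last k bases, so a perfect k-base overlap needs the forward primer's last k bases to equal them.
Comparing (forward last k vs required): k=1: T vs A ✗; k=2: CT vs AC ✗; k=3: CCT vs ACA ✗; k=4: CCCT vs ACAA ✗; k=5: CCCCT vs ACAAT ✗; k=6: TCCCCT vs ACAATA ✗; k=7: TTCCCCT vs ACAATAG ✗.
No overlap length from 1 to 7 is perfect, so the longest perfect 3' overlap is 0.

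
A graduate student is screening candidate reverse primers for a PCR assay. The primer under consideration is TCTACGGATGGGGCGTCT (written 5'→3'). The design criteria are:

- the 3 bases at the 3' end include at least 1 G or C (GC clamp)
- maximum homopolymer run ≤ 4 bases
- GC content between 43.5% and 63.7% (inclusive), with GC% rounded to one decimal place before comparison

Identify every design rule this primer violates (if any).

Meets all criteria.

Base counts: A=2, T=5, G=7, C=4 (length 18).
GC clamp: 3' end TCT has 1 G/C ✓
homopolymer run: longest run = 4 ✓
GC content: GC 11/18 = 61.1% ✓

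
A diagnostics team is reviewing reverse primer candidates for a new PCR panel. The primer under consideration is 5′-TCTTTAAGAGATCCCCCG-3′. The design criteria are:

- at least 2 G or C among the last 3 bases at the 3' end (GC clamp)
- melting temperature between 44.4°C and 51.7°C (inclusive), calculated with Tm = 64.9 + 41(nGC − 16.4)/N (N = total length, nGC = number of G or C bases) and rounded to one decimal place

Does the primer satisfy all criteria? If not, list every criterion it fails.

Meets all criteria.

Base counts: A=4, T=5, G=3, C=6 (length 18).
GC clamp: 3' end CCG has 3 G/C ✓
Tm: Tm = 64.9 + 41·(9 − 16.4)/18 = 48.0°C ✓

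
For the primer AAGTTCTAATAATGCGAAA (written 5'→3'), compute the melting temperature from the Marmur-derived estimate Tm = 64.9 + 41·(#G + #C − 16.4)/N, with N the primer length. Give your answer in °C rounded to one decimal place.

Base counts: A=9, T=5, G=3, C=2; G+C = 5, N = 19.
Tm = 64.9 + 41·(5 − 16.4)/19 = 64.9 + -467.40/19 = 40.3°C.

40.3°C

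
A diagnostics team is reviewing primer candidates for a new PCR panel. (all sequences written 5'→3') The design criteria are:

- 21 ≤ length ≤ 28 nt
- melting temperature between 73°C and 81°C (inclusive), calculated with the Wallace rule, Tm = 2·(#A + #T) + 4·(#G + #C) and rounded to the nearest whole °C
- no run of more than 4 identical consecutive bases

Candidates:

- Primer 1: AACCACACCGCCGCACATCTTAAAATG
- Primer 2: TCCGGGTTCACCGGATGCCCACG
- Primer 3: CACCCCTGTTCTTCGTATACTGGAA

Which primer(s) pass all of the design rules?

Primer 1, Primer 2 and Primer 3.

Primer 1 (27 nt, A=10 T=4 G=3 C=10): length 27 ✓; Tm = 2·14 + 4·13 = 80°C ✓; longest run = 4 ✓ — passes.
Primer 2 (23 nt, A=3 T=4 G=7 C=9): length 23 ✓; Tm = 2·7 + 4·16 = 78°C ✓; longest run = 3 ✓ — passes.
Primer 3 (25 nt, A=5 T=8 G=4 C=8): length 25 ✓; Tm = 2·13 + 4·12 = 74°C ✓; longest run = 4 ✓ — passes.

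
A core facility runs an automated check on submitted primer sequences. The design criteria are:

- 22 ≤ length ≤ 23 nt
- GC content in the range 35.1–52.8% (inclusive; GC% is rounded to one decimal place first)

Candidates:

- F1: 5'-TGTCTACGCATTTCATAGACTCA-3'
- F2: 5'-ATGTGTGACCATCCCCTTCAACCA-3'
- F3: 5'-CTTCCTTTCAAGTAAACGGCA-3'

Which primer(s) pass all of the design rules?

F1 only.

F1 (23 nt, A=6 T=8 G=3 C=6): length 23 ✓; GC 9/23 = 39.1% ✓ — passes.
F2 (24 nt, A=6 T=6 G=3 C=9): length 24, outside 22–23 ✗; GC 12/24 = 50.0% ✓ — fails.
F3 (21 nt, A=6 T=6 G=3 C=6): length 21, outside 22–23 ✗; GC 9/21 = 42.9% ✓ — fails.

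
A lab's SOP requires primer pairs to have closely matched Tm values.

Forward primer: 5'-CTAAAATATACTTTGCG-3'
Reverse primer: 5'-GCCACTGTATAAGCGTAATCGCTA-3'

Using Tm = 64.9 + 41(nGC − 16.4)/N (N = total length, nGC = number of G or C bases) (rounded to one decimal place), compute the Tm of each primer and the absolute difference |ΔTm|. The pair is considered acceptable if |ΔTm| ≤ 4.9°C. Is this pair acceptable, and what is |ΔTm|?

|ΔTm| = 18.3°C; the pair is not acceptable.

Forward: G+C = 5, N = 17 → Tm = 64.9 + 41·(5 − 16.4)/17 = 37.4°C.
Reverse: G+C = 11, N = 24 → Tm = 64.9 + 41·(11 − 16.4)/24 = 55.7°C.
|ΔTm| = |37.4 − 55.7| = 18.3°C, > 4.9°C.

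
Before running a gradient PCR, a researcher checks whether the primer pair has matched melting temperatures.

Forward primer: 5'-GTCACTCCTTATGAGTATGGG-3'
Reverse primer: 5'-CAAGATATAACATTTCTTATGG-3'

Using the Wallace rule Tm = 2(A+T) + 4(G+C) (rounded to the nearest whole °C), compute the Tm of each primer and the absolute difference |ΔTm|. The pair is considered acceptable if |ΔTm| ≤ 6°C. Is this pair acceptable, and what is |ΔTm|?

|ΔTm| = 6°C; the pair is acceptable.

Forward: A=4 T=7 G=6 C=4 → Tm = 2·11 + 4·10 = 62°C.
Reverse: A=8 T=8 G=3 C=3 → Tm = 2·16 + 4·6 = 56°C.
|ΔTm| = |62 − 56| = 6°C, ≤ 6°C.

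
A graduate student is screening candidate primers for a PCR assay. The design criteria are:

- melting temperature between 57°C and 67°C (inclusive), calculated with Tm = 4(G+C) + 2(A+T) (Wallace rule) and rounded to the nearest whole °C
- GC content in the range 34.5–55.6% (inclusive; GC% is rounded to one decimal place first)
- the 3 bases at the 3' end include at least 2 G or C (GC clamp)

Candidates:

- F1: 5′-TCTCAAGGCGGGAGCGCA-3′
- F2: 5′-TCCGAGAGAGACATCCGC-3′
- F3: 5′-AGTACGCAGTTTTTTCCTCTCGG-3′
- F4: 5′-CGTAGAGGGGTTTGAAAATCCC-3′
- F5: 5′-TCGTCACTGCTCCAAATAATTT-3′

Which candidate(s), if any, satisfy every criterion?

F4 only.

F1 (18 nt, A=4 T=2 G=7 C=5): Tm = 2·6 + 4·12 = 60°C ✓; GC 12/18 = 66.7%, outside 34.5–55.6% ✗; 3' end GCA has 2 G/C ✓ — fails.
F2 (18 nt, A=5 T=2 G=5 C=6): Tm = 2·7 + 4·11 = 58°C ✓; GC 11/18 = 61.1%, outside 34.5–55.6% ✗; 3' end CGC has 3 G/C ✓ — fails.
F3 (23 nt, A=3 T=9 G=5 C=6): Tm = 2·12 + 4·11 = 68°C, outside 57–67°C ✗; GC 11/23 = 47.8% ✓; 3' end CGG has 3 G/C ✓ — fails.
F4 (22 nt, A=6 T=5 G=7 C=4): Tm = 2·11 + 4·11 = 66°C ✓; GC 11/22 = 50.0% ✓; 3' end CCC has 3 G/C ✓ — passes.
F5 (22 nt, A=6 T=8 G=2 C=6): Tm = 2·14 + 4·8 = 60°C ✓; GC 8/22 = 36.4% ✓; 3' end TTT has 0 G/C, need ≥2 ✗ — fails.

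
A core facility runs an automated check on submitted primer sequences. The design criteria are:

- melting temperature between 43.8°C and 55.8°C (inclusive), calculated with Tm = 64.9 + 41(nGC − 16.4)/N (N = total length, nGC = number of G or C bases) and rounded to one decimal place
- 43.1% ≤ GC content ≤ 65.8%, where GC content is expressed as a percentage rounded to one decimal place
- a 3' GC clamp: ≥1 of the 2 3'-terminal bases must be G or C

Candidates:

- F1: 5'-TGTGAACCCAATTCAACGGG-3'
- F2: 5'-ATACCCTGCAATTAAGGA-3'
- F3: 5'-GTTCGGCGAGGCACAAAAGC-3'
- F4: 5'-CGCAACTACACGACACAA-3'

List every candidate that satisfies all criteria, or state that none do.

F1 only.

F1 (20 nt, A=6 T=4 G=5 C=5): Tm = 64.9 + 41·(10 − 16.4)/20 = 51.8°C ✓; GC 10/20 = 50.0% ✓; 3' end GG has 2 G/C ✓ — passes.
F2 (18 nt, A=7 T=4 G=3 C=4): Tm = 64.9 + 41·(7 − 16.4)/18 = 43.5°C, outside 43.8–55.8°C ✗; GC 7/18 = 38.9%, outside 43.1–65.8% ✗; 3' end GA has 1 G/C ✓ — fails.
F3 (20 nt, A=6 T=2 G=7 C=5): Tm = 64.9 + 41·(12 − 16.4)/20 = 55.9°C, outside 43.8–55.8°C ✗; GC 12/20 = 60.0% ✓; 3' end GC has 2 G/C ✓ — fails.
F4 (18 nt, A=8 T=1 G=2 C=7): Tm = 64.9 + 41·(9 − 16.4)/18 = 48.0°C ✓; GC 9/18 = 50.0% ✓; 3' end AA has 0 G/C, need ≥1 ✗ — fails.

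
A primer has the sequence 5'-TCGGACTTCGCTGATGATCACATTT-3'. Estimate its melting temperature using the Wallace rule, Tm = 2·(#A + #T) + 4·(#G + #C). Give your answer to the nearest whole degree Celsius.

Base counts: A=5, T=9, G=5, C=6 (length 25).
Tm = 2·(5+9) + 4·(5+6) = 2·14 + 4·11 = 28 + 44 = 72°C.

72°C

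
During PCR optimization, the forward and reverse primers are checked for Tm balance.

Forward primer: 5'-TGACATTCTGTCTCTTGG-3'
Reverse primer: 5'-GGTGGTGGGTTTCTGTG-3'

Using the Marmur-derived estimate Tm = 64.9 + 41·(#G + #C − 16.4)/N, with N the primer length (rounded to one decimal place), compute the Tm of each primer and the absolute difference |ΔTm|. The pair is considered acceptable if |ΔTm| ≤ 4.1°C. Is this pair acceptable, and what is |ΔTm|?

Forward: G+C = 8, N = 18 → Tm = 64.9 + 41·(8 − 16.4)/18 = 45.8°C.
Reverse: G+C = 10, N = 17 → Tm = 64.9 + 41·(10 − 16.4)/17 = 49.5°C.
|ΔTm| = |45.8 − 49.5| = 3.7°C, ≤ 4.1°C.

|ΔTm| = 3.7°C; the pair is acceptable.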